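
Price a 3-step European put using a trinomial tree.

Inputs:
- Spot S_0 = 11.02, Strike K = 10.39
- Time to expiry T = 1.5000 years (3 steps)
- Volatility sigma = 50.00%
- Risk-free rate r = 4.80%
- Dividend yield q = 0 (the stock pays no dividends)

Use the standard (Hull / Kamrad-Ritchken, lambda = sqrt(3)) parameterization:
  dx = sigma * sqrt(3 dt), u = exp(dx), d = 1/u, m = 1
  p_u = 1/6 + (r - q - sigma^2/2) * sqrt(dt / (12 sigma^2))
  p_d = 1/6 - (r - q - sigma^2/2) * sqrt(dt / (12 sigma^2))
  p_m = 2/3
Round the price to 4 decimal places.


dt = T/N = 0.500000; dx = sigma*sqrt(3*dt) = 0.612372
u = exp(dx) = 1.844803; d = 1/u = 0.542063
p_u = 0.135232, p_m = 0.666667, p_d = 0.198102
Discount per step: exp(-r*dt) = 0.976286
Stock lattice S(k, j) with j the centered position index:
  k=0: S(0,+0) = 11.0200
  k=1: S(1,-1) = 5.9735; S(1,+0) = 11.0200; S(1,+1) = 20.3297
  k=2: S(2,-2) = 3.2380; S(2,-1) = 5.9735; S(2,+0) = 11.0200; S(2,+1) = 20.3297; S(2,+2) = 37.5043
  k=3: S(3,-3) = 1.7552; S(3,-2) = 3.2380; S(3,-1) = 5.9735; S(3,+0) = 11.0200; S(3,+1) = 20.3297; S(3,+2) = 37.5043; S(3,+3) = 69.1881
Terminal payoffs V(N, j) = max(K - S_T, 0):
  V(3,-3) = 8.634779; V(3,-2) = 7.151964; V(3,-1) = 4.416462; V(3,+0) = 0.000000; V(3,+1) = 0.000000; V(3,+2) = 0.000000; V(3,+3) = 0.000000
Backward induction: V(k, j) = exp(-r*dt) * [p_u * V(k+1, j+1) + p_m * V(k+1, j) + p_d * V(k+1, j-1)]
  V(2,-2) = exp(-r*dt) * [p_u*4.416462 + p_m*7.151964 + p_d*8.634779] = 6.907989
  V(2,-1) = exp(-r*dt) * [p_u*0.000000 + p_m*4.416462 + p_d*7.151964] = 4.257704
  V(2,+0) = exp(-r*dt) * [p_u*0.000000 + p_m*0.000000 + p_d*4.416462] = 0.854161
  V(2,+1) = exp(-r*dt) * [p_u*0.000000 + p_m*0.000000 + p_d*0.000000] = 0.000000
  V(2,+2) = exp(-r*dt) * [p_u*0.000000 + p_m*0.000000 + p_d*0.000000] = 0.000000
  V(1,-1) = exp(-r*dt) * [p_u*0.854161 + p_m*4.257704 + p_d*6.907989] = 4.219960
  V(1,+0) = exp(-r*dt) * [p_u*0.000000 + p_m*0.854161 + p_d*4.257704] = 1.379394
  V(1,+1) = exp(-r*dt) * [p_u*0.000000 + p_m*0.000000 + p_d*0.854161] = 0.165198
  V(0,+0) = exp(-r*dt) * [p_u*0.165198 + p_m*1.379394 + p_d*4.219960] = 1.735755

Answer: Price = V(0,0) = 1.7358


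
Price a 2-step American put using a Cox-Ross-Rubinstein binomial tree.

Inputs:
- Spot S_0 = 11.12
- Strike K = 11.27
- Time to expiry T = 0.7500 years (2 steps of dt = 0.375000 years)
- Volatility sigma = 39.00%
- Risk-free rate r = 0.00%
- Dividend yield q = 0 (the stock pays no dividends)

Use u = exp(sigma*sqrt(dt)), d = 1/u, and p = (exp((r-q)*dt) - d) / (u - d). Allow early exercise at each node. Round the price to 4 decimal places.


Answer: Price = V(0,0) = 1.4425

Derivation:
dt = T/N = 0.375000
u = exp(sigma*sqrt(dt)) = 1.269757; d = 1/u = 0.787552
p = (exp((r-q)*dt) - d) / (u - d) = 0.440576
Discount per step: exp(-r*dt) = 1.000000
Stock lattice S(k, i) with i counting down-moves:
  k=0: S(0,0) = 11.1200
  k=1: S(1,0) = 14.1197; S(1,1) = 8.7576
  k=2: S(2,0) = 17.9286; S(2,1) = 11.1200; S(2,2) = 6.8971
Terminal payoffs V(N, i) = max(K - S_T, 0):
  V(2,0) = 0.000000; V(2,1) = 0.150000; V(2,2) = 4.372943
Backward induction: V(k, i) = exp(-r*dt) * [p * V(k+1, i) + (1-p) * V(k+1, i+1)]; then take max(V_cont, immediate exercise) for American.
  V(1,0) = exp(-r*dt) * [p*0.000000 + (1-p)*0.150000] = 0.083914; exercise = 0.000000; V(1,0) = max -> 0.083914
  V(1,1) = exp(-r*dt) * [p*0.150000 + (1-p)*4.372943] = 2.512416; exercise = 2.512416; V(1,1) = max -> 2.512416
  V(0,0) = exp(-r*dt) * [p*0.083914 + (1-p)*2.512416] = 1.442477; exercise = 0.150000; V(0,0) = max -> 1.442477


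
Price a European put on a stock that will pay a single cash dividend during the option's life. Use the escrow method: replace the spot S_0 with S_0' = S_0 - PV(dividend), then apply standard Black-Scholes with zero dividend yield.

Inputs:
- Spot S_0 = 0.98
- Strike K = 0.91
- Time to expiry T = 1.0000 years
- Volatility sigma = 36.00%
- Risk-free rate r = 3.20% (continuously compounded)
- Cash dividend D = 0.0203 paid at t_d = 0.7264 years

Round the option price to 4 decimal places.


Answer: Price = 0.0958

Derivation:
PV(D) = D * exp(-r * t_d) = 0.0203 * 0.97702328 = 0.01983357
S_0' = S_0 - PV(D) = 0.9800 - 0.01983357 = 0.96016643
d1 = (ln(S_0'/K) + (r + sigma^2/2)*T) / (sigma*sqrt(T)) = 0.41795009
d2 = d1 - sigma*sqrt(T) = 0.05795009
exp(-rT) = 0.96850658
N(-d1) = 0.33799180; N(-d2) = 0.47689419
P = K * exp(-rT) * N(-d2) - S_0' * N(-d1) = 0.9100 * 0.96850658 * 0.47689419 - 0.96016643 * 0.33799180 = 0.0958


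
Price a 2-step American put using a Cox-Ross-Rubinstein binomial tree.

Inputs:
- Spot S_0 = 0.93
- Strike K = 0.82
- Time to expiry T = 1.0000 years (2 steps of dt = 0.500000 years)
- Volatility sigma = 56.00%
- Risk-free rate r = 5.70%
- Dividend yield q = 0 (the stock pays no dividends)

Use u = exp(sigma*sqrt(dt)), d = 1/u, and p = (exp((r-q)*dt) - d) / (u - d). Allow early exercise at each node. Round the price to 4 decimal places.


Answer: Price = V(0,0) = 0.1190

Derivation:
dt = T/N = 0.500000
u = exp(sigma*sqrt(dt)) = 1.485839; d = 1/u = 0.673020
p = (exp((r-q)*dt) - d) / (u - d) = 0.437846
Discount per step: exp(-r*dt) = 0.971902
Stock lattice S(k, i) with i counting down-moves:
  k=0: S(0,0) = 0.9300
  k=1: S(1,0) = 1.3818; S(1,1) = 0.6259
  k=2: S(2,0) = 2.0532; S(2,1) = 0.9300; S(2,2) = 0.4212
Terminal payoffs V(N, i) = max(K - S_T, 0):
  V(2,0) = 0.000000; V(2,1) = 0.000000; V(2,2) = 0.398751
Backward induction: V(k, i) = exp(-r*dt) * [p * V(k+1, i) + (1-p) * V(k+1, i+1)]; then take max(V_cont, immediate exercise) for American.
  V(1,0) = exp(-r*dt) * [p*0.000000 + (1-p)*0.000000] = 0.000000; exercise = 0.000000; V(1,0) = max -> 0.000000
  V(1,1) = exp(-r*dt) * [p*0.000000 + (1-p)*0.398751] = 0.217861; exercise = 0.194091; V(1,1) = max -> 0.217861
  V(0,0) = exp(-r*dt) * [p*0.000000 + (1-p)*0.217861] = 0.119030; exercise = 0.000000; V(0,0) = max -> 0.119030


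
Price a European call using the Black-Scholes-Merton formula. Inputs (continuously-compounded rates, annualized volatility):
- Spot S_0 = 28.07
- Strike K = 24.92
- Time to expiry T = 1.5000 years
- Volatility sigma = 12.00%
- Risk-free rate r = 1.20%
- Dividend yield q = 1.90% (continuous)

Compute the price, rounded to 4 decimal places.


Answer: Price = 3.3132

Derivation:
d1 = (ln(S/K) + (r - q + 0.5*sigma^2) * T) / (sigma * sqrt(T)) = 0.81194255
d2 = d1 - sigma * sqrt(T) = 0.66497316
exp(-rT) = 0.98216103; exp(-qT) = 0.97190229
C = S_0 * exp(-qT) * N(d1) - K * exp(-rT) * N(d2)
N(d1) = 0.79158770; N(d2) = 0.74696617
C = 28.0700 * 0.97190229 * 0.79158770 - 24.9200 * 0.98216103 * 0.74696617 = 3.3132


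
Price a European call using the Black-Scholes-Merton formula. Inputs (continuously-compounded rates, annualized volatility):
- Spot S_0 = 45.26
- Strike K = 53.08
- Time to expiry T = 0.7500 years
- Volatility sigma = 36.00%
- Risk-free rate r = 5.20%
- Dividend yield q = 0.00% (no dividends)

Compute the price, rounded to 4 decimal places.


d1 = (ln(S/K) + (r - q + 0.5*sigma^2) * T) / (sigma * sqrt(T)) = -0.23022345
d2 = d1 - sigma * sqrt(T) = -0.54199260
exp(-rT) = 0.96175071; exp(-qT) = 1.00000000
C = S_0 * exp(-qT) * N(d1) - K * exp(-rT) * N(d2)
N(d1) = 0.40895907; N(d2) = 0.29391180
C = 45.2600 * 1.00000000 * 0.40895907 - 53.0800 * 0.96175071 * 0.29391180 = 3.5054

Answer: Price = 3.5054


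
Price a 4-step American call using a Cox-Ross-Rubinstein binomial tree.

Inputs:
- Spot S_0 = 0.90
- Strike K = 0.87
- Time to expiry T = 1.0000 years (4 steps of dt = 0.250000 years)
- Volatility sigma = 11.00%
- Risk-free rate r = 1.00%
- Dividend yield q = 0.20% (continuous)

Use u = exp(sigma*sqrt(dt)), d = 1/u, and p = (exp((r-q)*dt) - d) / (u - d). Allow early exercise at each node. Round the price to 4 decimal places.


dt = T/N = 0.250000
u = exp(sigma*sqrt(dt)) = 1.056541; d = 1/u = 0.946485
p = (exp((r-q)*dt) - d) / (u - d) = 0.504444
Discount per step: exp(-r*dt) = 0.997503
Stock lattice S(k, i) with i counting down-moves:
  k=0: S(0,0) = 0.9000
  k=1: S(1,0) = 0.9509; S(1,1) = 0.8518
  k=2: S(2,0) = 1.0047; S(2,1) = 0.9000; S(2,2) = 0.8063
  k=3: S(3,0) = 1.0615; S(3,1) = 0.9509; S(3,2) = 0.8518; S(3,3) = 0.7631
  k=4: S(4,0) = 1.1215; S(4,1) = 1.0047; S(4,2) = 0.9000; S(4,3) = 0.8063; S(4,4) = 0.7223
Terminal payoffs V(N, i) = max(S_T - K, 0):
  V(4,0) = 0.251469; V(4,1) = 0.134650; V(4,2) = 0.030000; V(4,3) = 0.000000; V(4,4) = 0.000000
Backward induction: V(k, i) = exp(-r*dt) * [p * V(k+1, i) + (1-p) * V(k+1, i+1)]; then take max(V_cont, immediate exercise) for American.
  V(3,0) = exp(-r*dt) * [p*0.251469 + (1-p)*0.134650] = 0.193095; exercise = 0.191454; V(3,0) = max -> 0.193095
  V(3,1) = exp(-r*dt) * [p*0.134650 + (1-p)*0.030000] = 0.082584; exercise = 0.080887; V(3,1) = max -> 0.082584
  V(3,2) = exp(-r*dt) * [p*0.030000 + (1-p)*0.000000] = 0.015096; exercise = 0.000000; V(3,2) = max -> 0.015096
  V(3,3) = exp(-r*dt) * [p*0.000000 + (1-p)*0.000000] = 0.000000; exercise = 0.000000; V(3,3) = max -> 0.000000
  V(2,0) = exp(-r*dt) * [p*0.193095 + (1-p)*0.082584] = 0.137985; exercise = 0.134650; V(2,0) = max -> 0.137985
  V(2,1) = exp(-r*dt) * [p*0.082584 + (1-p)*0.015096] = 0.049017; exercise = 0.030000; V(2,1) = max -> 0.049017
  V(2,2) = exp(-r*dt) * [p*0.015096 + (1-p)*0.000000] = 0.007596; exercise = 0.000000; V(2,2) = max -> 0.007596
  V(1,0) = exp(-r*dt) * [p*0.137985 + (1-p)*0.049017] = 0.093662; exercise = 0.080887; V(1,0) = max -> 0.093662
  V(1,1) = exp(-r*dt) * [p*0.049017 + (1-p)*0.007596] = 0.028419; exercise = 0.000000; V(1,1) = max -> 0.028419
  V(0,0) = exp(-r*dt) * [p*0.093662 + (1-p)*0.028419] = 0.061177; exercise = 0.030000; V(0,0) = max -> 0.061177

Answer: Price = V(0,0) = 0.0612


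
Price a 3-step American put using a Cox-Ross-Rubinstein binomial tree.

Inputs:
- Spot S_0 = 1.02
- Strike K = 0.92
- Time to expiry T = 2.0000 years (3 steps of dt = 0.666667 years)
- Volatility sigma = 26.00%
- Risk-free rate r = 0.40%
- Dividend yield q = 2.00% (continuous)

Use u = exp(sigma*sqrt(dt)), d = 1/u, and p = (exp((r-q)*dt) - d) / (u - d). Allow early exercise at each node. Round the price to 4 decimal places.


dt = T/N = 0.666667
u = exp(sigma*sqrt(dt)) = 1.236505; d = 1/u = 0.808731
p = (exp((r-q)*dt) - d) / (u - d) = 0.422323
Discount per step: exp(-r*dt) = 0.997337
Stock lattice S(k, i) with i counting down-moves:
  k=0: S(0,0) = 1.0200
  k=1: S(1,0) = 1.2612; S(1,1) = 0.8249
  k=2: S(2,0) = 1.5595; S(2,1) = 1.0200; S(2,2) = 0.6671
  k=3: S(3,0) = 1.9284; S(3,1) = 1.2612; S(3,2) = 0.8249; S(3,3) = 0.5395
Terminal payoffs V(N, i) = max(K - S_T, 0):
  V(3,0) = 0.000000; V(3,1) = 0.000000; V(3,2) = 0.095095; V(3,3) = 0.380474
Backward induction: V(k, i) = exp(-r*dt) * [p * V(k+1, i) + (1-p) * V(k+1, i+1)]; then take max(V_cont, immediate exercise) for American.
  V(2,0) = exp(-r*dt) * [p*0.000000 + (1-p)*0.000000] = 0.000000; exercise = 0.000000; V(2,0) = max -> 0.000000
  V(2,1) = exp(-r*dt) * [p*0.000000 + (1-p)*0.095095] = 0.054788; exercise = 0.000000; V(2,1) = max -> 0.054788
  V(2,2) = exp(-r*dt) * [p*0.095095 + (1-p)*0.380474] = 0.259259; exercise = 0.252873; V(2,2) = max -> 0.259259
  V(1,0) = exp(-r*dt) * [p*0.000000 + (1-p)*0.054788] = 0.031565; exercise = 0.000000; V(1,0) = max -> 0.031565
  V(1,1) = exp(-r*dt) * [p*0.054788 + (1-p)*0.259259] = 0.172446; exercise = 0.095095; V(1,1) = max -> 0.172446
  V(0,0) = exp(-r*dt) * [p*0.031565 + (1-p)*0.172446] = 0.112648; exercise = 0.000000; V(0,0) = max -> 0.112648

Answer: Price = V(0,0) = 0.1126


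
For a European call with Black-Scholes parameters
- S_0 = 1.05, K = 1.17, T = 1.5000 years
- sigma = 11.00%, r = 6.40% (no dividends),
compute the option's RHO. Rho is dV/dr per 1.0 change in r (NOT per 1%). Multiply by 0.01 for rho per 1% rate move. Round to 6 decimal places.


d1 = -0.0232967603; d2 = -0.1580186961
phi(d1) = 0.3988340343; exp(-qT) = 1.0000000000; exp(-rT) = 0.9084640161
N(d2) = 0.4372210332
Rho = K*T*exp(-rT)*N(d2) = 1.1700 * 1.5000 * 0.9084640161 * 0.4372210332 = 0.697085

Answer: Rho = 0.697085


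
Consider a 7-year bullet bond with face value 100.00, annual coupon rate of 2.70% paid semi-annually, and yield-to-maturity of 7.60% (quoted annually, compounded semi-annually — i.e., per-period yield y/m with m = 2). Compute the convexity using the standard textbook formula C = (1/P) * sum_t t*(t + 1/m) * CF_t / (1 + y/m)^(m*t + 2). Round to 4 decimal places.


Coupon per period c = face * coupon_rate / m = 1.350000
Periods per year m = 2; per-period yield y/m = 0.038000
Number of cashflows N = 14
Cashflows (t years, CF_t, discount factor 1/(1+y/m)^(m*t), PV):
  t = 0.5000: CF_t = 1.350000, DF = 0.963391, PV = 1.300578
  t = 1.0000: CF_t = 1.350000, DF = 0.928122, PV = 1.252965
  t = 1.5000: CF_t = 1.350000, DF = 0.894145, PV = 1.207096
  t = 2.0000: CF_t = 1.350000, DF = 0.861411, PV = 1.162905
  t = 2.5000: CF_t = 1.350000, DF = 0.829876, PV = 1.120333
  t = 3.0000: CF_t = 1.350000, DF = 0.799495, PV = 1.079319
  t = 3.5000: CF_t = 1.350000, DF = 0.770227, PV = 1.039806
  t = 4.0000: CF_t = 1.350000, DF = 0.742030, PV = 1.001740
  t = 4.5000: CF_t = 1.350000, DF = 0.714865, PV = 0.965067
  t = 5.0000: CF_t = 1.350000, DF = 0.688694, PV = 0.929737
  t = 5.5000: CF_t = 1.350000, DF = 0.663482, PV = 0.895701
  t = 6.0000: CF_t = 1.350000, DF = 0.639193, PV = 0.862910
  t = 6.5000: CF_t = 1.350000, DF = 0.615793, PV = 0.831320
  t = 7.0000: CF_t = 101.350000, DF = 0.593249, PV = 60.125791
Price P = sum_t PV_t = 73.775268
Convexity numerator sum_t t*(t + 1/m) * CF_t / (1+y/m)^(m*t + 2):
  t = 0.5000: term = 0.603548
  t = 1.0000: term = 1.744358
  t = 1.5000: term = 3.360998
  t = 2.0000: term = 5.396593
  t = 2.5000: term = 7.798545
  t = 3.0000: term = 10.518268
  t = 3.5000: term = 13.510942
  t = 4.0000: term = 16.735271
  t = 4.5000: term = 20.153264
  t = 5.0000: term = 23.730026
  t = 5.5000: term = 27.433556
  t = 6.0000: term = 31.234562
  t = 6.5000: term = 35.106284
  t = 7.0000: term = 2929.715173
Convexity = (1/P) * sum = 3127.041388 / 73.775268 = 42.386039

Answer: Convexity = 42.3860


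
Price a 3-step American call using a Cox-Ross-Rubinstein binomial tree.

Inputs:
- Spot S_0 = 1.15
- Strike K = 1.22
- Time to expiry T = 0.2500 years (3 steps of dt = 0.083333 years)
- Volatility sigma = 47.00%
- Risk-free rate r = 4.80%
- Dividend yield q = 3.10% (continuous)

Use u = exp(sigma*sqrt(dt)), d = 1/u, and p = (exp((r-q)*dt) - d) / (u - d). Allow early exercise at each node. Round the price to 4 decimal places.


dt = T/N = 0.083333
u = exp(sigma*sqrt(dt)) = 1.145312; d = 1/u = 0.873124
p = (exp((r-q)*dt) - d) / (u - d) = 0.471341
Discount per step: exp(-r*dt) = 0.996008
Stock lattice S(k, i) with i counting down-moves:
  k=0: S(0,0) = 1.1500
  k=1: S(1,0) = 1.3171; S(1,1) = 1.0041
  k=2: S(2,0) = 1.5085; S(2,1) = 1.1500; S(2,2) = 0.8767
  k=3: S(3,0) = 1.7277; S(3,1) = 1.3171; S(3,2) = 1.0041; S(3,3) = 0.7655
Terminal payoffs V(N, i) = max(S_T - K, 0):
  V(3,0) = 0.507705; V(3,1) = 0.097109; V(3,2) = 0.000000; V(3,3) = 0.000000
Backward induction: V(k, i) = exp(-r*dt) * [p * V(k+1, i) + (1-p) * V(k+1, i+1)]; then take max(V_cont, immediate exercise) for American.
  V(2,0) = exp(-r*dt) * [p*0.507705 + (1-p)*0.097109] = 0.289480; exercise = 0.288501; V(2,0) = max -> 0.289480
  V(2,1) = exp(-r*dt) * [p*0.097109 + (1-p)*0.000000] = 0.045589; exercise = 0.000000; V(2,1) = max -> 0.045589
  V(2,2) = exp(-r*dt) * [p*0.000000 + (1-p)*0.000000] = 0.000000; exercise = 0.000000; V(2,2) = max -> 0.000000
  V(1,0) = exp(-r*dt) * [p*0.289480 + (1-p)*0.045589] = 0.159904; exercise = 0.097109; V(1,0) = max -> 0.159904
  V(1,1) = exp(-r*dt) * [p*0.045589 + (1-p)*0.000000] = 0.021402; exercise = 0.000000; V(1,1) = max -> 0.021402
  V(0,0) = exp(-r*dt) * [p*0.159904 + (1-p)*0.021402] = 0.086337; exercise = 0.000000; V(0,0) = max -> 0.086337

Answer: Price = V(0,0) = 0.0863


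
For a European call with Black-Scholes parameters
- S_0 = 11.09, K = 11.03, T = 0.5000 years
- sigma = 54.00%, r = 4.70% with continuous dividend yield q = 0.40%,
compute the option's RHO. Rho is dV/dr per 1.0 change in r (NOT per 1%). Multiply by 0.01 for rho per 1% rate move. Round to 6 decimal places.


Answer: Rho = 2.435321

Derivation:
d1 = 0.2614330069; d2 = -0.1204046549
phi(d1) = 0.3855393015; exp(-qT) = 0.9980019987; exp(-rT) = 0.9767739747
N(d2) = 0.4520813021
Rho = K*T*exp(-rT)*N(d2) = 11.0300 * 0.5000 * 0.9767739747 * 0.4520813021 = 2.435321


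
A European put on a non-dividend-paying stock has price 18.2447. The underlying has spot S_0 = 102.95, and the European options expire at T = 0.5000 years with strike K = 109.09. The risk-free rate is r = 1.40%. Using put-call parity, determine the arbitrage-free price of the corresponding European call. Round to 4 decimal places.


Put-call parity: C - P = S_0 * exp(-qT) - K * exp(-rT).
S_0 * exp(-qT) = 102.9500 * 1.00000000 = 102.95000000
K * exp(-rT) = 109.0900 * 0.99302444 = 108.32903648
C = P + S*exp(-qT) - K*exp(-rT)
C = 18.2447 + 102.95000000 - 108.32903648 = 12.8657

Answer: Call price = 12.8657


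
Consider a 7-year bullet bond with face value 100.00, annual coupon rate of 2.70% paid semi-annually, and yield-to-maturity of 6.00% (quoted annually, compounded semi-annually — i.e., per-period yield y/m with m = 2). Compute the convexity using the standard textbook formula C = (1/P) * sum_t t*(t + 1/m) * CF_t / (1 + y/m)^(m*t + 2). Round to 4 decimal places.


Coupon per period c = face * coupon_rate / m = 1.350000
Periods per year m = 2; per-period yield y/m = 0.030000
Number of cashflows N = 14
Cashflows (t years, CF_t, discount factor 1/(1+y/m)^(m*t), PV):
  t = 0.5000: CF_t = 1.350000, DF = 0.970874, PV = 1.310680
  t = 1.0000: CF_t = 1.350000, DF = 0.942596, PV = 1.272504
  t = 1.5000: CF_t = 1.350000, DF = 0.915142, PV = 1.235441
  t = 2.0000: CF_t = 1.350000, DF = 0.888487, PV = 1.199458
  t = 2.5000: CF_t = 1.350000, DF = 0.862609, PV = 1.164522
  t = 3.0000: CF_t = 1.350000, DF = 0.837484, PV = 1.130604
  t = 3.5000: CF_t = 1.350000, DF = 0.813092, PV = 1.097674
  t = 4.0000: CF_t = 1.350000, DF = 0.789409, PV = 1.065702
  t = 4.5000: CF_t = 1.350000, DF = 0.766417, PV = 1.034663
  t = 5.0000: CF_t = 1.350000, DF = 0.744094, PV = 1.004527
  t = 5.5000: CF_t = 1.350000, DF = 0.722421, PV = 0.975269
  t = 6.0000: CF_t = 1.350000, DF = 0.701380, PV = 0.946863
  t = 6.5000: CF_t = 1.350000, DF = 0.680951, PV = 0.919284
  t = 7.0000: CF_t = 101.350000, DF = 0.661118, PV = 67.004290
Price P = sum_t PV_t = 81.361479
Convexity numerator sum_t t*(t + 1/m) * CF_t / (1+y/m)^(m*t + 2):
  t = 0.5000: term = 0.617721
  t = 1.0000: term = 1.799186
  t = 1.5000: term = 3.493566
  t = 2.0000: term = 5.653019
  t = 2.5000: term = 8.232552
  t = 3.0000: term = 11.189876
  t = 3.5000: term = 14.485276
  t = 4.0000: term = 18.081482
  t = 4.5000: term = 21.943546
  t = 5.0000: term = 26.038728
  t = 5.5000: term = 30.336382
  t = 6.0000: term = 34.807852
  t = 6.5000: term = 39.426370
  t = 7.0000: term = 3315.793388
Convexity = (1/P) * sum = 3531.898944 / 81.361479 = 43.409965

Answer: Convexity = 43.4100


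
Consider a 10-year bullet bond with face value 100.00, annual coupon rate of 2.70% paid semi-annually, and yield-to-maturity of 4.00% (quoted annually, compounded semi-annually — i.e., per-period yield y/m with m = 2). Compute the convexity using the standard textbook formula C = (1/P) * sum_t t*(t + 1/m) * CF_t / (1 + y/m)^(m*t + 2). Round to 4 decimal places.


Answer: Convexity = 84.2880

Derivation:
Coupon per period c = face * coupon_rate / m = 1.350000
Periods per year m = 2; per-period yield y/m = 0.020000
Number of cashflows N = 20
Cashflows (t years, CF_t, discount factor 1/(1+y/m)^(m*t), PV):
  t = 0.5000: CF_t = 1.350000, DF = 0.980392, PV = 1.323529
  t = 1.0000: CF_t = 1.350000, DF = 0.961169, PV = 1.297578
  t = 1.5000: CF_t = 1.350000, DF = 0.942322, PV = 1.272135
  t = 2.0000: CF_t = 1.350000, DF = 0.923845, PV = 1.247191
  t = 2.5000: CF_t = 1.350000, DF = 0.905731, PV = 1.222737
  t = 3.0000: CF_t = 1.350000, DF = 0.887971, PV = 1.198761
  t = 3.5000: CF_t = 1.350000, DF = 0.870560, PV = 1.175256
  t = 4.0000: CF_t = 1.350000, DF = 0.853490, PV = 1.152212
  t = 4.5000: CF_t = 1.350000, DF = 0.836755, PV = 1.129620
  t = 5.0000: CF_t = 1.350000, DF = 0.820348, PV = 1.107470
  t = 5.5000: CF_t = 1.350000, DF = 0.804263, PV = 1.085755
  t = 6.0000: CF_t = 1.350000, DF = 0.788493, PV = 1.064466
  t = 6.5000: CF_t = 1.350000, DF = 0.773033, PV = 1.043594
  t = 7.0000: CF_t = 1.350000, DF = 0.757875, PV = 1.023131
  t = 7.5000: CF_t = 1.350000, DF = 0.743015, PV = 1.003070
  t = 8.0000: CF_t = 1.350000, DF = 0.728446, PV = 0.983402
  t = 8.5000: CF_t = 1.350000, DF = 0.714163, PV = 0.964119
  t = 9.0000: CF_t = 1.350000, DF = 0.700159, PV = 0.945215
  t = 9.5000: CF_t = 1.350000, DF = 0.686431, PV = 0.926682
  t = 10.0000: CF_t = 101.350000, DF = 0.672971, PV = 68.205645
Price P = sum_t PV_t = 89.371568
Convexity numerator sum_t t*(t + 1/m) * CF_t / (1+y/m)^(m*t + 2):
  t = 0.5000: term = 0.636068
  t = 1.0000: term = 1.870787
  t = 1.5000: term = 3.668210
  t = 2.0000: term = 5.993807
  t = 2.5000: term = 8.814422
  t = 3.0000: term = 12.098226
  t = 3.5000: term = 15.814675
  t = 4.0000: term = 19.934464
  t = 4.5000: term = 24.429490
  t = 5.0000: term = 29.272809
  t = 5.5000: term = 34.438599
  t = 6.0000: term = 39.902120
  t = 6.5000: term = 45.639680
  t = 7.0000: term = 51.628597
  t = 7.5000: term = 57.847168
  t = 8.0000: term = 64.274631
  t = 8.5000: term = 70.891137
  t = 9.0000: term = 77.677716
  t = 9.5000: term = 84.616249
  t = 10.0000: term = 6883.499312
Convexity = (1/P) * sum = 7532.948163 / 89.371568 = 84.287971


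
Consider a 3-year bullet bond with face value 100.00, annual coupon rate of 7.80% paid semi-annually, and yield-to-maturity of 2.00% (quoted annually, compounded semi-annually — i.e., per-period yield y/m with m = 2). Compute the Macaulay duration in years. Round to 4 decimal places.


Answer: Macaulay duration = 2.7553 years

Derivation:
Coupon per period c = face * coupon_rate / m = 3.900000
Periods per year m = 2; per-period yield y/m = 0.010000
Number of cashflows N = 6
Cashflows (t years, CF_t, discount factor 1/(1+y/m)^(m*t), PV):
  t = 0.5000: CF_t = 3.900000, DF = 0.990099, PV = 3.861386
  t = 1.0000: CF_t = 3.900000, DF = 0.980296, PV = 3.823155
  t = 1.5000: CF_t = 3.900000, DF = 0.970590, PV = 3.785302
  t = 2.0000: CF_t = 3.900000, DF = 0.960980, PV = 3.747823
  t = 2.5000: CF_t = 3.900000, DF = 0.951466, PV = 3.710716
  t = 3.0000: CF_t = 103.900000, DF = 0.942045, PV = 97.878500
Price P = sum_t PV_t = 116.806882
Macaulay numerator sum_t t * PV_t:
  t * PV_t at t = 0.5000: 1.930693
  t * PV_t at t = 1.0000: 3.823155
  t * PV_t at t = 1.5000: 5.677952
  t * PV_t at t = 2.0000: 7.495647
  t * PV_t at t = 2.5000: 9.276790
  t * PV_t at t = 3.0000: 293.635500
Macaulay duration D = (sum_t t * PV_t) / P = 321.839737 / 116.806882 = 2.755315


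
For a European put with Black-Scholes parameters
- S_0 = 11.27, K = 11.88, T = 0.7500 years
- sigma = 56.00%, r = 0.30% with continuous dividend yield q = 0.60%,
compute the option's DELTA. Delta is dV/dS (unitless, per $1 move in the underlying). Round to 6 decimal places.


Answer: Delta = -0.446602

Derivation:
d1 = 0.1291574083; d2 = -0.3558168179
phi(d1) = 0.3956286140; exp(-qT) = 0.9955101098; exp(-rT) = 0.9977525294
N(-d1) = 0.4486165486
Delta = -exp(-qT) * N(-d1) = -0.9955101098 * 0.4486165486 = -0.446602


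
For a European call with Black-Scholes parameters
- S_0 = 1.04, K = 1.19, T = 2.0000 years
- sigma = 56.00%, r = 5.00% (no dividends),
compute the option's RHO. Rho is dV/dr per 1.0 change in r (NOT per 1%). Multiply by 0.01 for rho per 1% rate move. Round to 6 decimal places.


Answer: Rho = 0.710719

Derivation:
d1 = 0.3521232747; d2 = -0.4398363202
phi(d1) = 0.3749607469; exp(-qT) = 1.0000000000; exp(-rT) = 0.9048374180
N(d2) = 0.3300278300
Rho = K*T*exp(-rT)*N(d2) = 1.1900 * 2.0000 * 0.9048374180 * 0.3300278300 = 0.710719


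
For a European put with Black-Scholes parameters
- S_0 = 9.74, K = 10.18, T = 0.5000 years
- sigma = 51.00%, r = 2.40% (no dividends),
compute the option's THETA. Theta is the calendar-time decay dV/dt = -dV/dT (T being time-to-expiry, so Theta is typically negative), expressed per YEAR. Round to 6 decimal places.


Answer: Theta = -1.249127

Derivation:
d1 = 0.0910673299; d2 = -0.2695571285
phi(d1) = 0.3972914397; exp(-qT) = 1.0000000000; exp(-rT) = 0.9880717129
Theta = -S*exp(-qT)*phi(d1)*sigma/(2*sqrt(T)) + r*K*exp(-rT)*N(-d2) - q*S*exp(-qT)*N(-d1)
N(-d1) = 0.4637195458; N(-d2) = 0.6062495069; sqrt(T) = 0.7071067812
Term 1 = -9.7400 * 1.0000000000 * 0.3972914397 * 0.5100 / (2 * 0.7071067812) = -1.3954791200
Term 2 = 0.0240 * 10.1800 * 0.9880717129 * 0.6062495069 = 0.1463520750
Term 3 = 0 (no dividend yield, q = 0)
Theta = -1.3954791200 + (0.1463520750) + (0.0000000000) = -1.249127


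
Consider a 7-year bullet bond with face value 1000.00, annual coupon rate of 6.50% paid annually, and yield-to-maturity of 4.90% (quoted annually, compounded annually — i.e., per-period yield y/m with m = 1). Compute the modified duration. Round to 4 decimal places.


Answer: Modified duration = 5.6224

Derivation:
Coupon per period c = face * coupon_rate / m = 65.000000
Periods per year m = 1; per-period yield y/m = 0.049000
Number of cashflows N = 7
Cashflows (t years, CF_t, discount factor 1/(1+y/m)^(m*t), PV):
  t = 1.0000: CF_t = 65.000000, DF = 0.953289, PV = 61.963775
  t = 2.0000: CF_t = 65.000000, DF = 0.908760, PV = 59.069376
  t = 3.0000: CF_t = 65.000000, DF = 0.866310, PV = 56.310177
  t = 4.0000: CF_t = 65.000000, DF = 0.825844, PV = 53.679864
  t = 5.0000: CF_t = 65.000000, DF = 0.787268, PV = 51.172415
  t = 6.0000: CF_t = 65.000000, DF = 0.750494, PV = 48.782093
  t = 7.0000: CF_t = 1065.000000, DF = 0.715437, PV = 761.940731
Price P = sum_t PV_t = 1092.918431
First compute Macaulay numerator sum_t t * PV_t:
  t * PV_t at t = 1.0000: 61.963775
  t * PV_t at t = 2.0000: 118.138751
  t * PV_t at t = 3.0000: 168.930531
  t * PV_t at t = 4.0000: 214.719455
  t * PV_t at t = 5.0000: 255.862076
  t * PV_t at t = 6.0000: 292.692556
  t * PV_t at t = 7.0000: 5333.585119
Macaulay duration D = 6445.892264 / 1092.918431 = 5.897871
Modified duration = D / (1 + y/m) = 5.897871 / (1 + 0.049000) = 5.622375


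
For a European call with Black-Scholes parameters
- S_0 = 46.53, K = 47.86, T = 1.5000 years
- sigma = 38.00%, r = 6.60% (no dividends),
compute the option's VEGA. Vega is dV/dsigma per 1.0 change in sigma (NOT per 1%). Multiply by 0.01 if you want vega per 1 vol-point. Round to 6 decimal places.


d1 = 0.3848646521; d2 = -0.0805383990
phi(d1) = 0.3704640265; exp(-qT) = 1.0000000000; exp(-rT) = 0.9057427080
Vega = S * exp(-qT) * phi(d1) * sqrt(T) = 46.5300 * 1.0000000000 * 0.3704640265 * 1.2247448714 = 21.111774

Answer: Vega = 21.111774


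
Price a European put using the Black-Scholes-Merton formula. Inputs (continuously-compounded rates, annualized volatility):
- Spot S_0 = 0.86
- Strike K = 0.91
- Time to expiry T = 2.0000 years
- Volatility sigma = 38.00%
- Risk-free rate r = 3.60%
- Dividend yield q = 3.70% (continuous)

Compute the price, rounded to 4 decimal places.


Answer: Price = 0.1994

Derivation:
d1 = (ln(S/K) + (r - q + 0.5*sigma^2) * T) / (sigma * sqrt(T)) = 0.15982063
d2 = d1 - sigma * sqrt(T) = -0.37758053
exp(-rT) = 0.93053090; exp(-qT) = 0.92867169
P = K * exp(-rT) * N(-d2) - S_0 * exp(-qT) * N(-d1)
N(-d1) = 0.43651119; N(-d2) = 0.64712888
P = 0.9100 * 0.93053090 * 0.64712888 - 0.8600 * 0.92867169 * 0.43651119 = 0.1994


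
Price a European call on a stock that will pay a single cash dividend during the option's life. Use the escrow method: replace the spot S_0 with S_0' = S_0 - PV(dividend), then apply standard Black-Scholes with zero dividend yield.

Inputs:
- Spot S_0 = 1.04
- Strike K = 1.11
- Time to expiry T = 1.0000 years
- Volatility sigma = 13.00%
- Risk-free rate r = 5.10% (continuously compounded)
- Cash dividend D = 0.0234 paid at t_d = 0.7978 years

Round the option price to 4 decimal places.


Answer: Price = 0.0371

Derivation:
PV(D) = D * exp(-r * t_d) = 0.0234 * 0.96012884 = 0.02246701
S_0' = S_0 - PV(D) = 1.0400 - 0.02246701 = 1.01753299
d1 = (ln(S_0'/K) + (r + sigma^2/2)*T) / (sigma*sqrt(T)) = -0.21176123
d2 = d1 - sigma*sqrt(T) = -0.34176123
exp(-rT) = 0.95027867
N(d1) = 0.41614666; N(d2) = 0.36626530
C = S_0' * N(d1) - K * exp(-rT) * N(d2) = 1.01753299 * 0.41614666 - 1.1100 * 0.95027867 * 0.36626530 = 0.0371


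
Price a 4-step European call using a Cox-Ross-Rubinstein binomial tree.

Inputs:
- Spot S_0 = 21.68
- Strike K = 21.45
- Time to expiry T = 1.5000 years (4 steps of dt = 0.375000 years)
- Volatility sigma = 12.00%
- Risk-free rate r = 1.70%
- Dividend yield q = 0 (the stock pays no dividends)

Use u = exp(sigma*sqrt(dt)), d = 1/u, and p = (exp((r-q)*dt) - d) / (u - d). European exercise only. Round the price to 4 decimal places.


Answer: Price = V(0,0) = 1.6317

Derivation:
dt = T/N = 0.375000
u = exp(sigma*sqrt(dt)) = 1.076252; d = 1/u = 0.929150
p = (exp((r-q)*dt) - d) / (u - d) = 0.525113
Discount per step: exp(-r*dt) = 0.993645
Stock lattice S(k, i) with i counting down-moves:
  k=0: S(0,0) = 21.6800
  k=1: S(1,0) = 23.3331; S(1,1) = 20.1440
  k=2: S(2,0) = 25.1123; S(2,1) = 21.6800; S(2,2) = 18.7168
  k=3: S(3,0) = 27.0272; S(3,1) = 23.3331; S(3,2) = 20.1440; S(3,3) = 17.3907
  k=4: S(4,0) = 29.0881; S(4,1) = 25.1123; S(4,2) = 21.6800; S(4,3) = 18.7168; S(4,4) = 16.1586
Terminal payoffs V(N, i) = max(S_T - K, 0):
  V(4,0) = 7.638094; V(4,1) = 3.662345; V(4,2) = 0.230000; V(4,3) = 0.000000; V(4,4) = 0.000000
Backward induction: V(k, i) = exp(-r*dt) * [p * V(k+1, i) + (1-p) * V(k+1, i+1)].
  V(3,0) = exp(-r*dt) * [p*7.638094 + (1-p)*3.662345] = 5.713522
  V(3,1) = exp(-r*dt) * [p*3.662345 + (1-p)*0.230000] = 2.019453
  V(3,2) = exp(-r*dt) * [p*0.230000 + (1-p)*0.000000] = 0.120008
  V(3,3) = exp(-r*dt) * [p*0.000000 + (1-p)*0.000000] = 0.000000
  V(2,0) = exp(-r*dt) * [p*5.713522 + (1-p)*2.019453] = 3.934096
  V(2,1) = exp(-r*dt) * [p*2.019453 + (1-p)*0.120008] = 1.110331
  V(2,2) = exp(-r*dt) * [p*0.120008 + (1-p)*0.000000] = 0.062618
  V(1,0) = exp(-r*dt) * [p*3.934096 + (1-p)*1.110331] = 2.576648
  V(1,1) = exp(-r*dt) * [p*1.110331 + (1-p)*0.062618] = 0.608891
  V(0,0) = exp(-r*dt) * [p*2.576648 + (1-p)*0.608891] = 1.631750


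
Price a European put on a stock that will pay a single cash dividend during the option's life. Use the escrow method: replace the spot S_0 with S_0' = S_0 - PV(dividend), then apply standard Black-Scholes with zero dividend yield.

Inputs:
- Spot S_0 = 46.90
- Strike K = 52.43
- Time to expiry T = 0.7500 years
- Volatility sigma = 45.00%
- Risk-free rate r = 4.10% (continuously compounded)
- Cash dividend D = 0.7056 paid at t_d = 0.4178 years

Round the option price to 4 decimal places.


PV(D) = D * exp(-r * t_d) = 0.7056 * 0.98301608 = 0.69361615
S_0' = S_0 - PV(D) = 46.9000 - 0.69361615 = 46.20638385
d1 = (ln(S_0'/K) + (r + sigma^2/2)*T) / (sigma*sqrt(T)) = -0.05048217
d2 = d1 - sigma*sqrt(T) = -0.44019360
exp(-rT) = 0.96971797
N(-d1) = 0.52013092; N(-d2) = 0.67010155
P = K * exp(-rT) * N(-d2) - S_0' * N(-d1) = 52.4300 * 0.96971797 * 0.67010155 - 46.20638385 * 0.52013092 = 10.0361

Answer: Price = 10.0361


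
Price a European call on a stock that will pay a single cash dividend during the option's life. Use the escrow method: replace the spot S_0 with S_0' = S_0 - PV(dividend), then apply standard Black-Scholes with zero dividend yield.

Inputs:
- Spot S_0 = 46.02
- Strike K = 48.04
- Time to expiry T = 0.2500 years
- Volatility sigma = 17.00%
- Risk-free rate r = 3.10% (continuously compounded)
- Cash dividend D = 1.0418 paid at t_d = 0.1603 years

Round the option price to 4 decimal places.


Answer: Price = 0.5792

Derivation:
PV(D) = D * exp(-r * t_d) = 1.0418 * 0.99504303 = 1.03663583
S_0' = S_0 - PV(D) = 46.0200 - 1.03663583 = 44.98336417
d1 = (ln(S_0'/K) + (r + sigma^2/2)*T) / (sigma*sqrt(T)) = -0.63975013
d2 = d1 - sigma*sqrt(T) = -0.72475013
exp(-rT) = 0.99227995
N(d1) = 0.26116753; N(d2) = 0.23430267
C = S_0' * N(d1) - K * exp(-rT) * N(d2) = 44.98336417 * 0.26116753 - 48.0400 * 0.99227995 * 0.23430267 = 0.5792


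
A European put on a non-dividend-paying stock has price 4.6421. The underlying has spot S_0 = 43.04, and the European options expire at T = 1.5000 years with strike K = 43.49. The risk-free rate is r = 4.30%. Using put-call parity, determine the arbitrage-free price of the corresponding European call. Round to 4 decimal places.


Put-call parity: C - P = S_0 * exp(-qT) - K * exp(-rT).
S_0 * exp(-qT) = 43.0400 * 1.00000000 = 43.04000000
K * exp(-rT) = 43.4900 * 0.93753611 = 40.77344561
C = P + S*exp(-qT) - K*exp(-rT)
C = 4.6421 + 43.04000000 - 40.77344561 = 6.9087

Answer: Call price = 6.9087


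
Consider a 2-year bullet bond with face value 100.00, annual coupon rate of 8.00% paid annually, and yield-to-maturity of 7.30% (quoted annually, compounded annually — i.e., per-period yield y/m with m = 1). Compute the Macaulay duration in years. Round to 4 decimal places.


Coupon per period c = face * coupon_rate / m = 8.000000
Periods per year m = 1; per-period yield y/m = 0.073000
Number of cashflows N = 2
Cashflows (t years, CF_t, discount factor 1/(1+y/m)^(m*t), PV):
  t = 1.0000: CF_t = 8.000000, DF = 0.931966, PV = 7.455732
  t = 2.0000: CF_t = 108.000000, DF = 0.868561, PV = 93.804638
Price P = sum_t PV_t = 101.260370
Macaulay numerator sum_t t * PV_t:
  t * PV_t at t = 1.0000: 7.455732
  t * PV_t at t = 2.0000: 187.609276
Macaulay duration D = (sum_t t * PV_t) / P = 195.065007 / 101.260370 = 1.926371

Answer: Macaulay duration = 1.9264 years


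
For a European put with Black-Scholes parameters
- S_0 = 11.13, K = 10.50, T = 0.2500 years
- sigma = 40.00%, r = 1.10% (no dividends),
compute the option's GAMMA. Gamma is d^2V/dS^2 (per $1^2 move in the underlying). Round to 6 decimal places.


d1 = 0.4050945406; d2 = 0.2050945406
phi(d1) = 0.3675156682; exp(-qT) = 1.0000000000; exp(-rT) = 0.9972537778
Gamma = exp(-qT) * phi(d1) / (S * sigma * sqrt(T)) = 1.0000000000 * 0.3675156682 / (11.1300 * 0.4000 * 0.5000000000) = 0.165101

Answer: Gamma = 0.165101


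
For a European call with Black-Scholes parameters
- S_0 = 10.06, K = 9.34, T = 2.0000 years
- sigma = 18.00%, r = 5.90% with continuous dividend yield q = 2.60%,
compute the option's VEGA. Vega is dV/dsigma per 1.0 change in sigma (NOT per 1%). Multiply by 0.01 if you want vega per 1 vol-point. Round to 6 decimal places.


Answer: Vega = 4.280942

Derivation:
d1 = 0.6782761224; d2 = 0.4237176811
phi(d1) = 0.3169637762; exp(-qT) = 0.9493288668; exp(-rT) = 0.8886960526
Vega = S * exp(-qT) * phi(d1) * sqrt(T) = 10.0600 * 0.9493288668 * 0.3169637762 * 1.4142135624 = 4.280942


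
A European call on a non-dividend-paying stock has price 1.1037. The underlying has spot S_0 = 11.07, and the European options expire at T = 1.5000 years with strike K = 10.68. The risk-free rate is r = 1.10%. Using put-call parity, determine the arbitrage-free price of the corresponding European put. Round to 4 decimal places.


Answer: Put price = 0.5389

Derivation:
Put-call parity: C - P = S_0 * exp(-qT) - K * exp(-rT).
S_0 * exp(-qT) = 11.0700 * 1.00000000 = 11.07000000
K * exp(-rT) = 10.6800 * 0.98363538 = 10.50522585
P = C - S*exp(-qT) + K*exp(-rT)
P = 1.1037 - 11.07000000 + 10.50522585 = 0.5389


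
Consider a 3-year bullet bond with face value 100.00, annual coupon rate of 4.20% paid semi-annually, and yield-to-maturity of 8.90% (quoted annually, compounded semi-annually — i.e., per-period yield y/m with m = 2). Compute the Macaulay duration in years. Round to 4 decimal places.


Answer: Macaulay duration = 2.8378 years

Derivation:
Coupon per period c = face * coupon_rate / m = 2.100000
Periods per year m = 2; per-period yield y/m = 0.044500
Number of cashflows N = 6
Cashflows (t years, CF_t, discount factor 1/(1+y/m)^(m*t), PV):
  t = 0.5000: CF_t = 2.100000, DF = 0.957396, PV = 2.010531
  t = 1.0000: CF_t = 2.100000, DF = 0.916607, PV = 1.924874
  t = 1.5000: CF_t = 2.100000, DF = 0.877556, PV = 1.842867
  t = 2.0000: CF_t = 2.100000, DF = 0.840168, PV = 1.764353
  t = 2.5000: CF_t = 2.100000, DF = 0.804374, PV = 1.689184
  t = 3.0000: CF_t = 102.100000, DF = 0.770104, PV = 78.627610
Price P = sum_t PV_t = 87.859420
Macaulay numerator sum_t t * PV_t:
  t * PV_t at t = 0.5000: 1.005266
  t * PV_t at t = 1.0000: 1.924874
  t * PV_t at t = 1.5000: 2.764300
  t * PV_t at t = 2.0000: 3.528706
  t * PV_t at t = 2.5000: 4.222961
  t * PV_t at t = 3.0000: 235.882831
Macaulay duration D = (sum_t t * PV_t) / P = 249.328939 / 87.859420 = 2.837817


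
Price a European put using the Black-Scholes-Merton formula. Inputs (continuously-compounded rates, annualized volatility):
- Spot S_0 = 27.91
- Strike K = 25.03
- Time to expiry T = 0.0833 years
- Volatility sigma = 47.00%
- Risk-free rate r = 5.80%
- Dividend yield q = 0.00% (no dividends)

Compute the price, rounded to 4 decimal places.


Answer: Price = 0.4010

Derivation:
d1 = (ln(S/K) + (r - q + 0.5*sigma^2) * T) / (sigma * sqrt(T)) = 0.90631529
d2 = d1 - sigma * sqrt(T) = 0.77066511
exp(-rT) = 0.99518025; exp(-qT) = 1.00000000
P = K * exp(-rT) * N(-d2) - S_0 * exp(-qT) * N(-d1)
N(-d1) = 0.18238450; N(-d2) = 0.22045273
P = 25.0300 * 0.99518025 * 0.22045273 - 27.9100 * 1.00000000 * 0.18238450 = 0.4010


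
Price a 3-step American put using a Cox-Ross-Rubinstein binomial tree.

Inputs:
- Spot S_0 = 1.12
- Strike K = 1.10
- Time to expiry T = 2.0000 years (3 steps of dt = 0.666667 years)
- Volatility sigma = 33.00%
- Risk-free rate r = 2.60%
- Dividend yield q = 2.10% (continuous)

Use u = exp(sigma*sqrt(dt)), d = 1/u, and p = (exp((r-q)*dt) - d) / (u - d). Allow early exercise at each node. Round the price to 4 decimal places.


dt = T/N = 0.666667
u = exp(sigma*sqrt(dt)) = 1.309236; d = 1/u = 0.763804
p = (exp((r-q)*dt) - d) / (u - d) = 0.439165
Discount per step: exp(-r*dt) = 0.982816
Stock lattice S(k, i) with i counting down-moves:
  k=0: S(0,0) = 1.1200
  k=1: S(1,0) = 1.4663; S(1,1) = 0.8555
  k=2: S(2,0) = 1.9198; S(2,1) = 1.1200; S(2,2) = 0.6534
  k=3: S(3,0) = 2.5135; S(3,1) = 1.4663; S(3,2) = 0.8555; S(3,3) = 0.4991
Terminal payoffs V(N, i) = max(K - S_T, 0):
  V(3,0) = 0.000000; V(3,1) = 0.000000; V(3,2) = 0.244539; V(3,3) = 0.600927
Backward induction: V(k, i) = exp(-r*dt) * [p * V(k+1, i) + (1-p) * V(k+1, i+1)]; then take max(V_cont, immediate exercise) for American.
  V(2,0) = exp(-r*dt) * [p*0.000000 + (1-p)*0.000000] = 0.000000; exercise = 0.000000; V(2,0) = max -> 0.000000
  V(2,1) = exp(-r*dt) * [p*0.000000 + (1-p)*0.244539] = 0.134789; exercise = 0.000000; V(2,1) = max -> 0.134789
  V(2,2) = exp(-r*dt) * [p*0.244539 + (1-p)*0.600927] = 0.436777; exercise = 0.446596; V(2,2) = max -> 0.446596
  V(1,0) = exp(-r*dt) * [p*0.000000 + (1-p)*0.134789] = 0.074296; exercise = 0.000000; V(1,0) = max -> 0.074296
  V(1,1) = exp(-r*dt) * [p*0.134789 + (1-p)*0.446596] = 0.304340; exercise = 0.244539; V(1,1) = max -> 0.304340
  V(0,0) = exp(-r*dt) * [p*0.074296 + (1-p)*0.304340] = 0.199819; exercise = 0.000000; V(0,0) = max -> 0.199819

Answer: Price = V(0,0) = 0.1998


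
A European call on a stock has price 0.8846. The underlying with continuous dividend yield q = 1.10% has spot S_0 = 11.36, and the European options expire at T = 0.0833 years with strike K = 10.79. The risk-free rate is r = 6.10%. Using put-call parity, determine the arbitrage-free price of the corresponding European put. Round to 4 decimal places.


Put-call parity: C - P = S_0 * exp(-qT) - K * exp(-rT).
S_0 * exp(-qT) = 11.3600 * 0.99908412 = 11.34959560
K * exp(-rT) = 10.7900 * 0.99493159 = 10.73531183
P = C - S*exp(-qT) + K*exp(-rT)
P = 0.8846 - 11.34959560 + 10.73531183 = 0.2703

Answer: Put price = 0.2703


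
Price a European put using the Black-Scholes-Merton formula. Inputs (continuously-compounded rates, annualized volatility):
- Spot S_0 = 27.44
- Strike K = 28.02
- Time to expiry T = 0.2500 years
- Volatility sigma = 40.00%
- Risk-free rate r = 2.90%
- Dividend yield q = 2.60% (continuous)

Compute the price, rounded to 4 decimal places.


d1 = (ln(S/K) + (r - q + 0.5*sigma^2) * T) / (sigma * sqrt(T)) = -0.00083369
d2 = d1 - sigma * sqrt(T) = -0.20083369
exp(-rT) = 0.99277622; exp(-qT) = 0.99352108
P = K * exp(-rT) * N(-d2) - S_0 * exp(-qT) * N(-d1)
N(-d1) = 0.50033259; N(-d2) = 0.57958569
P = 28.0200 * 0.99277622 * 0.57958569 - 27.4400 * 0.99352108 * 0.50033259 = 2.4825

Answer: Price = 2.4825
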